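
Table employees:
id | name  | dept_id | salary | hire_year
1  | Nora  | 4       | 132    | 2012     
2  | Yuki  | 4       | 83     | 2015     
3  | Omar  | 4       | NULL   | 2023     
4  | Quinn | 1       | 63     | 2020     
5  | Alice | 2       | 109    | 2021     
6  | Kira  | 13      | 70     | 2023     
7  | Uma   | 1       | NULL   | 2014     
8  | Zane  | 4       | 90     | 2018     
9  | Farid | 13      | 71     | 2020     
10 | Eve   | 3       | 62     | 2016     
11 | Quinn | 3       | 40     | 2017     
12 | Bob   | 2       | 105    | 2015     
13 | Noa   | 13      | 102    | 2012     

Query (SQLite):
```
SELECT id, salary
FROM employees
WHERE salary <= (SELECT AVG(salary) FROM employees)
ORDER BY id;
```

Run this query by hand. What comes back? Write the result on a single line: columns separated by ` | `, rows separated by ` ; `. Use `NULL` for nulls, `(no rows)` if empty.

2 | 83 ; 4 | 63 ; 6 | 70 ; 9 | 71 ; 10 | 62 ; 11 | 40

Scalar subquery: AVG(salary) over all employees rows = 84.272727 (≈; comparison uses full precision).
Keep rows where salary <= that value.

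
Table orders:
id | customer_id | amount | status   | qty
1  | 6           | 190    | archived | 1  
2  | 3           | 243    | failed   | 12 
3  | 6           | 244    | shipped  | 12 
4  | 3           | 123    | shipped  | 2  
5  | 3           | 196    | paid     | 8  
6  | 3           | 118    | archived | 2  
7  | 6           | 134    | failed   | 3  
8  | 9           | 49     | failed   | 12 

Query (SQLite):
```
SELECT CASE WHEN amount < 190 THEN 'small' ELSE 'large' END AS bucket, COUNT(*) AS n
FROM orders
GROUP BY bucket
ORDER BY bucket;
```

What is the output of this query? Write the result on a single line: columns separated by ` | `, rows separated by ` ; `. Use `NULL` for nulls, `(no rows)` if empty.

large | 4 ; small | 4

Bucket rows by amount < 190 → 'small' else 'large'; count each bucket.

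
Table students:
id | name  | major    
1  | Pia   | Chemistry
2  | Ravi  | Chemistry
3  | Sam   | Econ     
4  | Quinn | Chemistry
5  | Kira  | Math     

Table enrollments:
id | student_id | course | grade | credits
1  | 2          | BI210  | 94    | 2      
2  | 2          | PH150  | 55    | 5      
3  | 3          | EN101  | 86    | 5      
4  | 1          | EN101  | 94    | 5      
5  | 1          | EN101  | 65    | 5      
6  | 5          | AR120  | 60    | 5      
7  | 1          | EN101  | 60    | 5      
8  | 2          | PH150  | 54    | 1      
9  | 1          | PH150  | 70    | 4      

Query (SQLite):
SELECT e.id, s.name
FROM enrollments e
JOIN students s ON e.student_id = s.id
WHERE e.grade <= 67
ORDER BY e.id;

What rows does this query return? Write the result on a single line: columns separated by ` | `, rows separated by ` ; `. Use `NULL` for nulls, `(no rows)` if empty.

2 | Ravi ; 5 | Pia ; 6 | Kira ; 7 | Pia ; 8 | Ravi

Each enrollments row matches the students row where student_id = students.id.
Then keep rows with e.grade <= 67.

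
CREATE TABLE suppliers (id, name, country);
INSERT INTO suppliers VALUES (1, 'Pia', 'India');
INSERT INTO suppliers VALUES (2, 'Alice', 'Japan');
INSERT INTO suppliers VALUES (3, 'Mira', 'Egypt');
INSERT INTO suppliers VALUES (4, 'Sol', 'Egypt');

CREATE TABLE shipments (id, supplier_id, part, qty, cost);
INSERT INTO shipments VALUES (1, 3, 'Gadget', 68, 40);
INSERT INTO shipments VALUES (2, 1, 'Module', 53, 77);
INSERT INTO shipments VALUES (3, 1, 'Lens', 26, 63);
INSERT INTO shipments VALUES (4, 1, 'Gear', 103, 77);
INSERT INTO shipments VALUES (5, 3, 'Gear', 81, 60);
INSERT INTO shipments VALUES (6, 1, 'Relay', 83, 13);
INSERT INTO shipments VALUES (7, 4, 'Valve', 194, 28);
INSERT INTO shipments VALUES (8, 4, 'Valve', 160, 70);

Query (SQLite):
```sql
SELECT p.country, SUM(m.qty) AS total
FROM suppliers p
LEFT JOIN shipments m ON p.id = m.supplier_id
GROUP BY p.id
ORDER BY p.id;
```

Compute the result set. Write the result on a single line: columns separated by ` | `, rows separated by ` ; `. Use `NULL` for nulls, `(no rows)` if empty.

India | 265 ; Japan | NULL ; Egypt | 149 ; Egypt | 354

LEFT JOIN keeps every suppliers row; unmatched ones get NULL for shipments columns.
Group by suppliers.id and compute SUM(m.qty). SUM over an all-NULL group is NULL.
  1: ids {2, 3, 4, 6} → SUM(m.qty)=265
  2: ids {—} → SUM(m.qty)=NULL
  3: ids {1, 5} → SUM(m.qty)=149
  4: ids {7, 8} → SUM(m.qty)=354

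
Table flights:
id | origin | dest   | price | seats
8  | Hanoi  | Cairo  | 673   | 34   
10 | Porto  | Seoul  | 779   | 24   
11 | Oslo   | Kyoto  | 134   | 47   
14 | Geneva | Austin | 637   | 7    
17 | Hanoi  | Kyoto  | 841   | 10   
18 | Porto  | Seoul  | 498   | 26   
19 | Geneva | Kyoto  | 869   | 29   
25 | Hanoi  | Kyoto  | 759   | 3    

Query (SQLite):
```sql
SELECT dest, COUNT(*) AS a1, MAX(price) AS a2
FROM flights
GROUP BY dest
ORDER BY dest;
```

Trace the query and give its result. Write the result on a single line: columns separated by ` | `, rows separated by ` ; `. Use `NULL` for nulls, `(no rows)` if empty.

Austin | 1 | 637 ; Cairo | 1 | 673 ; Kyoto | 4 | 869 ; Seoul | 2 | 779

Group flights by dest.
Per group compute: COUNT(*), MAX(price).
  Austin: ids {14} → COUNT(*)=1, MAX(price)=637
  Cairo: ids {8} → COUNT(*)=1, MAX(price)=673
  Kyoto: ids {11, 17, 19, 25} → COUNT(*)=4, MAX(price)=869
  Seoul: ids {10, 18} → COUNT(*)=2, MAX(price)=779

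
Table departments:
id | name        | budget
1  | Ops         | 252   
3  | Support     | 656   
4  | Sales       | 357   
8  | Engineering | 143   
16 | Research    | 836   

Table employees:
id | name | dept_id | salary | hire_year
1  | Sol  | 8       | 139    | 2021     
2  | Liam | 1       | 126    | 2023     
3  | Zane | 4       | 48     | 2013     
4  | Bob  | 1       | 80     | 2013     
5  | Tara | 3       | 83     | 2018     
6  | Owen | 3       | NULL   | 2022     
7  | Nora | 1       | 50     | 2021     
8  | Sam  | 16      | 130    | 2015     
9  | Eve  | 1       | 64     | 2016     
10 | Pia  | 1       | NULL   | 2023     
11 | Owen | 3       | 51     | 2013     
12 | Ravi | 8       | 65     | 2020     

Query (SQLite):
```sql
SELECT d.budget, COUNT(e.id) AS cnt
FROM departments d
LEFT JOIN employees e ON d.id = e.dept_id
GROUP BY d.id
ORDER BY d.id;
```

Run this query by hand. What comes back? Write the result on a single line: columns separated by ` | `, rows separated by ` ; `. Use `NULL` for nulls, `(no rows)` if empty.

LEFT JOIN keeps every departments row; unmatched ones get NULL for employees columns.
Group by departments.id and compute COUNT(e.id). COUNT(col) of an all-NULL group is 0.
  1: ids {2, 4, 7, 9, 10} → COUNT(e.id)=5
  3: ids {5, 6, 11} → COUNT(e.id)=3
  4: ids {3} → COUNT(e.id)=1
  8: ids {1, 12} → COUNT(e.id)=2
  16: ids {8} → COUNT(e.id)=1

252 | 5 ; 656 | 3 ; 357 | 1 ; 143 | 2 ; 836 | 1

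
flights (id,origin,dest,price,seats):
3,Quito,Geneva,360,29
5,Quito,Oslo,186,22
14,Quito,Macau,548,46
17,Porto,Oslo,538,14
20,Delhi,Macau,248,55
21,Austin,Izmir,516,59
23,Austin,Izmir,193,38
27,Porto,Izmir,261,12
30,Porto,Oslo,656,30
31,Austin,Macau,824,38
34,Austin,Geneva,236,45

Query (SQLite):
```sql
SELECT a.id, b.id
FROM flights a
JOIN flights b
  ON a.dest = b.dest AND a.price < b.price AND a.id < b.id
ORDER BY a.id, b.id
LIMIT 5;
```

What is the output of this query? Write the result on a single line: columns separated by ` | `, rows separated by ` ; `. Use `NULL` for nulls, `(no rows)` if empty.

5 | 17 ; 5 | 30 ; 14 | 31 ; 17 | 30 ; 20 | 31

Pairs (a,b) with same dest, a.price < b.price, a.id < b.id.
dest groups: Geneva:{3,34} Izmir:{21,23,27} Macau:{14,20,31} Oslo:{5,17,30}
Ordered by (a.id, b.id); first 5.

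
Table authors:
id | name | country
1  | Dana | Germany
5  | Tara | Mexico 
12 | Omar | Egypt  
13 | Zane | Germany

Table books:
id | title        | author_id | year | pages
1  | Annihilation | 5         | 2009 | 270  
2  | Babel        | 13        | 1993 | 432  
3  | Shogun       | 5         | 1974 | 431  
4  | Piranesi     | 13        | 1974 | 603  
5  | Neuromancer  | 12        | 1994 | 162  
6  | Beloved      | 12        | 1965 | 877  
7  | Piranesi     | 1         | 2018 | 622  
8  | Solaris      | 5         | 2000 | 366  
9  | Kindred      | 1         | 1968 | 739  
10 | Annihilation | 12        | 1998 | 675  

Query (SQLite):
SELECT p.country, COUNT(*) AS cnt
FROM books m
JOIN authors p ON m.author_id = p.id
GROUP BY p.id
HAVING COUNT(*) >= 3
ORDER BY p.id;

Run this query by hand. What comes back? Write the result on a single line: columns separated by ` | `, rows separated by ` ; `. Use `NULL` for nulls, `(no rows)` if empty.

Join each books row to its authors via author_id.
Group joined rows by authors.id; compute COUNT(*) per group.
HAVING: keep groups with count ≥ 3.
  1: ids {7, 9} → COUNT(*)=2
  5: ids {1, 3, 8} → COUNT(*)=3
  12: ids {5, 6, 10} → COUNT(*)=3
  13: ids {2, 4} → COUNT(*)=2

Mexico | 3 ; Egypt | 3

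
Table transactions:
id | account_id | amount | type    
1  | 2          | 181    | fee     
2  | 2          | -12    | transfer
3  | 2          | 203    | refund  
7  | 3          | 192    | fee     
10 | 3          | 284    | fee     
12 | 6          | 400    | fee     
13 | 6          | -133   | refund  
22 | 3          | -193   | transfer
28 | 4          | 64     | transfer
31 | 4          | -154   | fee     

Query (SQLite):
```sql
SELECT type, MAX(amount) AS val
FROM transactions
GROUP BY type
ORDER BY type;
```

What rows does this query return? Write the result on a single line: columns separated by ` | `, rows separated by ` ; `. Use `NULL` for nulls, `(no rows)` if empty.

Partition transactions by type; compute MAX(amount) within each group.
  fee: ids {1, 7, 10, 12, 31} → MAX(amount)=400
  refund: ids {3, 13} → MAX(amount)=203
  transfer: ids {2, 22, 28} → MAX(amount)=64

fee | 400 ; refund | 203 ; transfer | 64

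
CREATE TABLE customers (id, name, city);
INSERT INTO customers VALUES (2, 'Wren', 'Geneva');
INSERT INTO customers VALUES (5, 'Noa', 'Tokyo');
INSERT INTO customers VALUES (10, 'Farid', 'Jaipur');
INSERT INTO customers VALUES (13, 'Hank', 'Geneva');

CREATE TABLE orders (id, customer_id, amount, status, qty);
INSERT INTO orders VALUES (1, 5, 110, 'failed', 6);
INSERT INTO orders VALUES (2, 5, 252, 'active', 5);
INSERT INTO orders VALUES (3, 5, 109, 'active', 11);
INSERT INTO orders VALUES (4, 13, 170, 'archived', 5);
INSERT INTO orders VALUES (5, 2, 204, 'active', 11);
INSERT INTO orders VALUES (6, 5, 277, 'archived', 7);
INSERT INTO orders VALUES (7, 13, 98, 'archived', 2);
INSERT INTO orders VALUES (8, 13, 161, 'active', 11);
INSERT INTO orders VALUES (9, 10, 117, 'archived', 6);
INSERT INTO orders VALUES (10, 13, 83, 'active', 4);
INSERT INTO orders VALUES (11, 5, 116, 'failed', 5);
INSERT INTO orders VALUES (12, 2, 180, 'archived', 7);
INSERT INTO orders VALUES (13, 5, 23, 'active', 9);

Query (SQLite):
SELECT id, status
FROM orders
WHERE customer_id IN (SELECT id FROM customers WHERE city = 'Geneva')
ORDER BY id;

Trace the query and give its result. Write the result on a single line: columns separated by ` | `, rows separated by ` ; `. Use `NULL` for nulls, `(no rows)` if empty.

4 | archived ; 5 | active ; 7 | archived ; 8 | active ; 10 | active ; 12 | archived

Inner query: customers.id where city = 'Geneva'.
Outer: keep orders rows whose customer_id is in that set.
Inner query → {2, 13}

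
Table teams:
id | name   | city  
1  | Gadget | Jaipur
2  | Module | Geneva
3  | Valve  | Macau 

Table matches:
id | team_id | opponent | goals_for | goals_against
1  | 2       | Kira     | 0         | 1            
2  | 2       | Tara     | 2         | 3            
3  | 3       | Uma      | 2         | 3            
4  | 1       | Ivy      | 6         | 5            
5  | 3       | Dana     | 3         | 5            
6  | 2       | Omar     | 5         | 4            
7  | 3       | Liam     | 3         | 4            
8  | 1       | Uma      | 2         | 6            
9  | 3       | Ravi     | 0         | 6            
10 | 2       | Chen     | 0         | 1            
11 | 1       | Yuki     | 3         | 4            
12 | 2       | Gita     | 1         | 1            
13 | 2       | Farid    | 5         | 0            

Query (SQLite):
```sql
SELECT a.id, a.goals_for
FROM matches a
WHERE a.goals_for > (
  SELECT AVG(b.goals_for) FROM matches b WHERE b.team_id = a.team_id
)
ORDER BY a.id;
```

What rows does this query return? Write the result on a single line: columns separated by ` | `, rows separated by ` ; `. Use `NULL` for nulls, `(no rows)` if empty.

4 | 6 ; 5 | 3 ; 6 | 5 ; 7 | 3 ; 13 | 5

For each matches row a, compute AVG(goals_for) over rows sharing a.team_id.
Keep row a if a.goals_for > that per-group AVG.
  team_id=1: AVG(goals_for) = 3.666667
  team_id=2: AVG(goals_for) = 2.166667
  team_id=3: AVG(goals_for) = 2.0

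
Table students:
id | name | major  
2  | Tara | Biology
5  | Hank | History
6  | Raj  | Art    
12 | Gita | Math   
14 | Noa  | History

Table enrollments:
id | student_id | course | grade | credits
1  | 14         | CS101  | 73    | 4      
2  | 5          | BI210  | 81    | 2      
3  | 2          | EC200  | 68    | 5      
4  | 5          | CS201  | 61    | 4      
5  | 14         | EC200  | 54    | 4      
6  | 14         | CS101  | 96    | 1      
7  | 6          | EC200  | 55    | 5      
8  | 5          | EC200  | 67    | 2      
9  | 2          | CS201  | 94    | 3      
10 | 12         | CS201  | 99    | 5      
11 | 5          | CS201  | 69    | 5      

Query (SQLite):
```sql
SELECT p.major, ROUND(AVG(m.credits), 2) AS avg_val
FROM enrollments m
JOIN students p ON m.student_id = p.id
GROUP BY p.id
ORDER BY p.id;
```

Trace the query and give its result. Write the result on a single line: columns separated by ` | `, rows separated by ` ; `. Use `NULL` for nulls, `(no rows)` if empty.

Biology | 4 ; History | 3.25 ; Art | 5 ; Math | 5 ; History | 3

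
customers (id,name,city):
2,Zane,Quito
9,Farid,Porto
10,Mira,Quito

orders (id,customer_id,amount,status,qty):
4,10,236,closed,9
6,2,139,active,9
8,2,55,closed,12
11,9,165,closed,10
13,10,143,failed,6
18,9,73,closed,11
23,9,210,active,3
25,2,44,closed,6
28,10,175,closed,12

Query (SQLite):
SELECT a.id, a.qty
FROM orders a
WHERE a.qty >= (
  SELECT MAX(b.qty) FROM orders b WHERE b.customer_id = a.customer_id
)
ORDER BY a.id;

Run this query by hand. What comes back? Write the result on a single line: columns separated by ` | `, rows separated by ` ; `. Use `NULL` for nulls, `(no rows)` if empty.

8 | 12 ; 18 | 11 ; 28 | 12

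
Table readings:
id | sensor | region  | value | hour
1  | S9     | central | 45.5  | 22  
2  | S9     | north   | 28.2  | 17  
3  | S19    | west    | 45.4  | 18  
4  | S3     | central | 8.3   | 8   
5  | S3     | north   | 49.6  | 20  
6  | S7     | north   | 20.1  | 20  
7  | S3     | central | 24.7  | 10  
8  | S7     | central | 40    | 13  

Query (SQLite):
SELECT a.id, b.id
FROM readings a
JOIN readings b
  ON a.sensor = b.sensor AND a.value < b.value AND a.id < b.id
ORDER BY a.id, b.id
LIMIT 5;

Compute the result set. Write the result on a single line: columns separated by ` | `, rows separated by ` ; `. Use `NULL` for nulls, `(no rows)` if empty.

4 | 5 ; 4 | 7 ; 6 | 8

Pairs (a,b) with same sensor, a.value < b.value, a.id < b.id.
sensor groups: S19:{3} S3:{4,5,7} S7:{6,8} S9:{1,2}
Ordered by (a.id, b.id); first 5.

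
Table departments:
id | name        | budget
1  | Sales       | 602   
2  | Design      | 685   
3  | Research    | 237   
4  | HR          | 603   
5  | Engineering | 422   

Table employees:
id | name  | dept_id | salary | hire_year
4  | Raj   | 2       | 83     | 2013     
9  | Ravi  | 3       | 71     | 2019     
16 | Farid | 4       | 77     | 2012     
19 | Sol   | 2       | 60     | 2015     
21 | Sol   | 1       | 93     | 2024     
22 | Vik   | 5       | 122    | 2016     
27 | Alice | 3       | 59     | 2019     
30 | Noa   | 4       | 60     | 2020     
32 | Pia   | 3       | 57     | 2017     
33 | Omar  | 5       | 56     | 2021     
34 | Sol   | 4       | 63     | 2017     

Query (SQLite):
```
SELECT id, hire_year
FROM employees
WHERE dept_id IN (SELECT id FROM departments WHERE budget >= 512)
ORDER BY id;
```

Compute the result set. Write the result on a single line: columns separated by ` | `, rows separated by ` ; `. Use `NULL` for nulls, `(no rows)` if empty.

4 | 2013 ; 16 | 2012 ; 19 | 2015 ; 21 | 2024 ; 30 | 2020 ; 34 | 2017

Inner query: departments.id where budget >= 512.
Outer: keep employees rows whose dept_id is in that set.
Inner query → {1, 2, 4}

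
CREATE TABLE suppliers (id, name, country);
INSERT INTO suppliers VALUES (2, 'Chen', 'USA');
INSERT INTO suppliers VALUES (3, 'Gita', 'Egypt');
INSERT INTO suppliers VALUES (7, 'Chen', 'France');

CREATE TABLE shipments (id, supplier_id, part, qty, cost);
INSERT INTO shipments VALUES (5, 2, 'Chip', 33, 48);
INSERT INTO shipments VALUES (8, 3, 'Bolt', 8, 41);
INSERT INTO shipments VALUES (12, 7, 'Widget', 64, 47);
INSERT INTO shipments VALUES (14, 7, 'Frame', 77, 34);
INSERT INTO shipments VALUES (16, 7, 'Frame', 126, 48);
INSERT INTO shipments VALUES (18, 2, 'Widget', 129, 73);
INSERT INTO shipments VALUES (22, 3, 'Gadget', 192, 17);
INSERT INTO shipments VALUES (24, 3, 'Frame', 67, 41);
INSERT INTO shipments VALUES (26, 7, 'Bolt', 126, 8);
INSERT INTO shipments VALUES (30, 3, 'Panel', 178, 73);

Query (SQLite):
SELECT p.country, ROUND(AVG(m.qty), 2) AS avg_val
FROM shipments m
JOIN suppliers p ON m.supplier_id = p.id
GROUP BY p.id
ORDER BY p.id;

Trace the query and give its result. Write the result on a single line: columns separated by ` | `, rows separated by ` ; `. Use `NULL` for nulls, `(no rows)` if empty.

USA | 81 ; Egypt | 111.25 ; France | 98.25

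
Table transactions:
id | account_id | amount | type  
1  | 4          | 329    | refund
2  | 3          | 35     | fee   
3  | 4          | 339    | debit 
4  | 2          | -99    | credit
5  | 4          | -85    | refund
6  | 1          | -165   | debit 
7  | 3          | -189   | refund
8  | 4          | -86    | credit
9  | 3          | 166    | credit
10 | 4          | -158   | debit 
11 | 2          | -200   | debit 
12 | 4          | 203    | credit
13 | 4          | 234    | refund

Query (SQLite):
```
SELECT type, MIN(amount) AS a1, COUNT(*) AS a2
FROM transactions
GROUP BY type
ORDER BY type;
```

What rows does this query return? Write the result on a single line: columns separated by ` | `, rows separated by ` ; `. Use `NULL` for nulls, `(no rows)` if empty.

credit | -99 | 4 ; debit | -200 | 4 ; fee | 35 | 1 ; refund | -189 | 4

Group transactions by type.
Per group compute: MIN(amount), COUNT(*).
  credit: ids {4, 8, 9, 12} → MIN(amount)=-99, COUNT(*)=4
  debit: ids {3, 6, 10, 11} → MIN(amount)=-200, COUNT(*)=4
  fee: ids {2} → MIN(amount)=35, COUNT(*)=1
  refund: ids {1, 5, 7, 13} → MIN(amount)=-189, COUNT(*)=4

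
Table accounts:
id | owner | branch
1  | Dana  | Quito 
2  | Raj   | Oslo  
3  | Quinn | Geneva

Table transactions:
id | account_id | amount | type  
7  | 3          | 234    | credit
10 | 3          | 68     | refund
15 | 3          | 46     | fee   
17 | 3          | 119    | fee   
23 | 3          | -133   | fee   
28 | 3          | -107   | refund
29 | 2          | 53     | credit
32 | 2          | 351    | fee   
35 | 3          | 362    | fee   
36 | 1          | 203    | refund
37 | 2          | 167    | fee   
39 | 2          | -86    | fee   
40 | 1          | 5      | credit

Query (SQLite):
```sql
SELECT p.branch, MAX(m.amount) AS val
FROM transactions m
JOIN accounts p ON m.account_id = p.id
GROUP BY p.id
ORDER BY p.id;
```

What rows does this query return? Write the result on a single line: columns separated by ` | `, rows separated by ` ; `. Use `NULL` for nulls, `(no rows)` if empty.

Join each transactions row to its accounts via account_id.
Group joined rows by accounts.id; compute MAX(m.amount) per group.
  1: ids {36, 40} → MAX(m.amount)=203
  2: ids {29, 32, 37, 39} → MAX(m.amount)=351
  3: ids {7, 10, 15, 17, 23, 28, 35} → MAX(m.amount)=362

Quito | 203 ; Oslo | 351 ; Geneva | 362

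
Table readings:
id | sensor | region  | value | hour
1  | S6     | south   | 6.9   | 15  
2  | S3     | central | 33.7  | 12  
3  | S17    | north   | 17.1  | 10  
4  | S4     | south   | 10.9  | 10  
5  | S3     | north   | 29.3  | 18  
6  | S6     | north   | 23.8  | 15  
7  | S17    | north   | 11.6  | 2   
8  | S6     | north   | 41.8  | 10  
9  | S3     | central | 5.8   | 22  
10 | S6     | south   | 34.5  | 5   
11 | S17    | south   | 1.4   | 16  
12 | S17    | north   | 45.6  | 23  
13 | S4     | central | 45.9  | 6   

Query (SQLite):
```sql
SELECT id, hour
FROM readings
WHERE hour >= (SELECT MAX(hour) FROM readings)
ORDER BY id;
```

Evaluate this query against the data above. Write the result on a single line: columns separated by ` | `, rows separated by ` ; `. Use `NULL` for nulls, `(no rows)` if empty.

Scalar subquery: MAX(hour) over all readings rows = 23.
Keep rows where hour >= that value.

12 | 23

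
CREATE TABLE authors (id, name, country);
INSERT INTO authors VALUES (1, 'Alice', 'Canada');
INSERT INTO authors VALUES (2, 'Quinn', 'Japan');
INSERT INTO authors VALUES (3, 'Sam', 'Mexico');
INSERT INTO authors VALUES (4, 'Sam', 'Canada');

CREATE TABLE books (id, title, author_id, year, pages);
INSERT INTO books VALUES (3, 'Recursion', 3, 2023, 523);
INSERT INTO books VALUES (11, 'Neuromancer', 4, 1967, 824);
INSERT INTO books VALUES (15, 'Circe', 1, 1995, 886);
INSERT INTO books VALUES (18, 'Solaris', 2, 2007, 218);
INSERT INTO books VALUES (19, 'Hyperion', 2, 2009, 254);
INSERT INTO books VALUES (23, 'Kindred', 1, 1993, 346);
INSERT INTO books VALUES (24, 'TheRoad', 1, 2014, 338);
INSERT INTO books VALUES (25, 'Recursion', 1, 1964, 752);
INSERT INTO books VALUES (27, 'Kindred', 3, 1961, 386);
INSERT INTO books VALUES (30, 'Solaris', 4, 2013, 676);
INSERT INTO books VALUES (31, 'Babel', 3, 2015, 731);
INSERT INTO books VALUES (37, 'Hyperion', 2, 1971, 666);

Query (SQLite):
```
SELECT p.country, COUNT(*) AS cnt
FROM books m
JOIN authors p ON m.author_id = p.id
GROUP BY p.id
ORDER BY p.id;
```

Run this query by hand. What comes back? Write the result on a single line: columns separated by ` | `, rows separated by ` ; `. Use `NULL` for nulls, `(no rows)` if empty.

Canada | 4 ; Japan | 3 ; Mexico | 3 ; Canada | 2

Join each books row to its authors via author_id.
Group joined rows by authors.id; compute COUNT(*) per group.
  1: ids {15, 23, 24, 25} → COUNT(*)=4
  2: ids {18, 19, 37} → COUNT(*)=3
  3: ids {3, 27, 31} → COUNT(*)=3
  4: ids {11, 30} → COUNT(*)=2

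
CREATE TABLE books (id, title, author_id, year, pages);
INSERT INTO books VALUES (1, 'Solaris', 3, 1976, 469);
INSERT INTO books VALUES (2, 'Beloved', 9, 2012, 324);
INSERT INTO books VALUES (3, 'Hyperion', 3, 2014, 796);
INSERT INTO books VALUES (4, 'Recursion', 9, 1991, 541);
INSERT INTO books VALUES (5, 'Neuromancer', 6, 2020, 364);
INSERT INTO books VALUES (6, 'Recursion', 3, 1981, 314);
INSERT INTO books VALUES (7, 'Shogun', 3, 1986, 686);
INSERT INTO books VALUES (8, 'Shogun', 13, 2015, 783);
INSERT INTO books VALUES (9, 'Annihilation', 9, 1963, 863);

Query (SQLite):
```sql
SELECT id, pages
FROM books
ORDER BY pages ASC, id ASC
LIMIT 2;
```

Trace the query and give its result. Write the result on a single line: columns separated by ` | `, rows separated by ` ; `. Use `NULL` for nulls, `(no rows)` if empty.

6 | 314 ; 2 | 324

Sort by pages asc, tiebreak id asc: (314, id=6), (324, id=2), (364, id=5), (469, id=1), (541, id=4) …. Take first 2.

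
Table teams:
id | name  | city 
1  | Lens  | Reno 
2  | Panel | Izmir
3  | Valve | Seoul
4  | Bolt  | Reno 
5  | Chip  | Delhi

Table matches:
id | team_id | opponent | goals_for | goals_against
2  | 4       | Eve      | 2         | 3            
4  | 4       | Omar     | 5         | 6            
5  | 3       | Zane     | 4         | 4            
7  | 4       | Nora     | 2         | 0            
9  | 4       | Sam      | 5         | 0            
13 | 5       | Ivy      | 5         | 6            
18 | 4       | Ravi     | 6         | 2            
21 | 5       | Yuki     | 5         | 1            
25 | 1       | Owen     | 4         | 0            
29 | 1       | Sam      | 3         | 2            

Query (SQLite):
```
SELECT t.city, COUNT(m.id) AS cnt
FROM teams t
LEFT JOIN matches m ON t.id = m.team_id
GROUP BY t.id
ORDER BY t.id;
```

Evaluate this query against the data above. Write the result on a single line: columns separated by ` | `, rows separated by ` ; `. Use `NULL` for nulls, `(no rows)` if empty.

Reno | 2 ; Izmir | 0 ; Seoul | 1 ; Reno | 5 ; Delhi | 2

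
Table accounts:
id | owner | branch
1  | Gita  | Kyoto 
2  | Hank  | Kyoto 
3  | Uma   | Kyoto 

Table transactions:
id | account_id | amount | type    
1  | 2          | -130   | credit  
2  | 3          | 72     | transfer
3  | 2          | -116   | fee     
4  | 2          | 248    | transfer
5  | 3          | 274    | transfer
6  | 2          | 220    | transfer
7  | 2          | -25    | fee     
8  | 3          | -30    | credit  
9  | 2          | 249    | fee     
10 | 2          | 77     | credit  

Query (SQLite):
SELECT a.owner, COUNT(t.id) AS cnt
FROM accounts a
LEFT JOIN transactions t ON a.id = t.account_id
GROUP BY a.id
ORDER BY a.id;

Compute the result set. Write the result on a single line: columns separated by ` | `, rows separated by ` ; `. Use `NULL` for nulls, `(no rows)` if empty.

LEFT JOIN keeps every accounts row; unmatched ones get NULL for transactions columns.
Group by accounts.id and compute COUNT(t.id). COUNT(col) of an all-NULL group is 0.
  1: ids {—} → COUNT(t.id)=0
  2: ids {1, 3, 4, 6, 7, 9, 10} → COUNT(t.id)=7
  3: ids {2, 5, 8} → COUNT(t.id)=3

Gita | 0 ; Hank | 7 ; Uma | 3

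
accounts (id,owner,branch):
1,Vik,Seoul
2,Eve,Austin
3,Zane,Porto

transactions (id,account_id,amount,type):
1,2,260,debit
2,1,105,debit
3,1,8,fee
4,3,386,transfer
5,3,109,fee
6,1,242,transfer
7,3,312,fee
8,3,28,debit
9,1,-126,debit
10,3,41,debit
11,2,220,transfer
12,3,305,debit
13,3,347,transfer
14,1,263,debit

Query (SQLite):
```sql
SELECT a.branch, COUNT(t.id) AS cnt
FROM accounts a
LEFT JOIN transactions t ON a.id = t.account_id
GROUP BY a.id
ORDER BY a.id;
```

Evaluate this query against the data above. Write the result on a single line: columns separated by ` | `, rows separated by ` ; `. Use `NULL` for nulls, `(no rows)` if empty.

LEFT JOIN keeps every accounts row; unmatched ones get NULL for transactions columns.
Group by accounts.id and compute COUNT(t.id). COUNT(col) of an all-NULL group is 0.
  1: ids {2, 3, 6, 9, 14} → COUNT(t.id)=5
  2: ids {1, 11} → COUNT(t.id)=2
  3: ids {4, 5, 7, 8, 10, 12, 13} → COUNT(t.id)=7

Seoul | 5 ; Austin | 2 ; Porto | 7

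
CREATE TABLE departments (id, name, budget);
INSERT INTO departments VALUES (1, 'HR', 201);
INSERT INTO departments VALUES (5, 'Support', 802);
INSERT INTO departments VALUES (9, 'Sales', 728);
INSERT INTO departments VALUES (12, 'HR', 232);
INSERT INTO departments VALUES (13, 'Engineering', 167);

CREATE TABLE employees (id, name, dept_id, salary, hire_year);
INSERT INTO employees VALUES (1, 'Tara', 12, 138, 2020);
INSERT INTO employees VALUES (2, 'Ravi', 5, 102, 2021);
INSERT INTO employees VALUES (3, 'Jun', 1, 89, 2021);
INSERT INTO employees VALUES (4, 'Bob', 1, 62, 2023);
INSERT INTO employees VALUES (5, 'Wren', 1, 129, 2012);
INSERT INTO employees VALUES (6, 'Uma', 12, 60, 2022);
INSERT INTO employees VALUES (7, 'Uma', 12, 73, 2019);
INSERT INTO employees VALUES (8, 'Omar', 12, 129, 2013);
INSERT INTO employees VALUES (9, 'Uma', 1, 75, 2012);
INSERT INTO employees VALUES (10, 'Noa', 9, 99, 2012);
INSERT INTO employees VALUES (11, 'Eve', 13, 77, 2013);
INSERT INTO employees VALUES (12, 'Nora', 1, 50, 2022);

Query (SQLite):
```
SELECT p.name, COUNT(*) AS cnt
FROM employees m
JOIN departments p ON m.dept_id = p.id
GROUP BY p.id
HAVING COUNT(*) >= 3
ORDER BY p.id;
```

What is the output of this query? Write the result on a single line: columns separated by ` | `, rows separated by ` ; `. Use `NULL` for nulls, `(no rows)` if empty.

Join each employees row to its departments via dept_id.
Group joined rows by departments.id; compute COUNT(*) per group.
HAVING: keep groups with count ≥ 3.
  1: ids {3, 4, 5, 9, 12} → COUNT(*)=5
  5: ids {2} → COUNT(*)=1
  9: ids {10} → COUNT(*)=1
  12: ids {1, 6, 7, 8} → COUNT(*)=4
  13: ids {11} → COUNT(*)=1

HR | 5 ; HR | 4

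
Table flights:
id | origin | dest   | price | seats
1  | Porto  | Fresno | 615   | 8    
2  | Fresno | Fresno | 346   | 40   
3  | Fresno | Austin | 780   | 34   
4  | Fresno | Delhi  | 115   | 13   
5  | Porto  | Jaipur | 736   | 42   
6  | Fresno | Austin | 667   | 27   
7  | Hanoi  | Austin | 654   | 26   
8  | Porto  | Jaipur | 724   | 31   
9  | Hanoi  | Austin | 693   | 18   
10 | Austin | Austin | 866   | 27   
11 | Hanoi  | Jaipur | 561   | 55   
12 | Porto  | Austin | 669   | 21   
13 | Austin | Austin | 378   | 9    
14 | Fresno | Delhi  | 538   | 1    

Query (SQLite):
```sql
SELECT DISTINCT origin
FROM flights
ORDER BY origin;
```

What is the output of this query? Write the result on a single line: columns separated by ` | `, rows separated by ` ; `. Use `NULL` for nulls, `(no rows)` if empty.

Austin ; Fresno ; Hanoi ; Porto

Collect distinct origin values from flights.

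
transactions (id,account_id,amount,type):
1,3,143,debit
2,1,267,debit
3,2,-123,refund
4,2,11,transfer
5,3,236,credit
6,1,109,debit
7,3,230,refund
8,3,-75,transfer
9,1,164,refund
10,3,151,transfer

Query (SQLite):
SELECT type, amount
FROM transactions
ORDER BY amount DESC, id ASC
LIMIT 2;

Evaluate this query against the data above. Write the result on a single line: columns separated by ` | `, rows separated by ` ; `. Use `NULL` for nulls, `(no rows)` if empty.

Sort by amount desc, tiebreak id asc: (267, id=2), (236, id=5), (230, id=7), (164, id=9), (151, id=10) …. Take first 2.

debit | 267 ; credit | 236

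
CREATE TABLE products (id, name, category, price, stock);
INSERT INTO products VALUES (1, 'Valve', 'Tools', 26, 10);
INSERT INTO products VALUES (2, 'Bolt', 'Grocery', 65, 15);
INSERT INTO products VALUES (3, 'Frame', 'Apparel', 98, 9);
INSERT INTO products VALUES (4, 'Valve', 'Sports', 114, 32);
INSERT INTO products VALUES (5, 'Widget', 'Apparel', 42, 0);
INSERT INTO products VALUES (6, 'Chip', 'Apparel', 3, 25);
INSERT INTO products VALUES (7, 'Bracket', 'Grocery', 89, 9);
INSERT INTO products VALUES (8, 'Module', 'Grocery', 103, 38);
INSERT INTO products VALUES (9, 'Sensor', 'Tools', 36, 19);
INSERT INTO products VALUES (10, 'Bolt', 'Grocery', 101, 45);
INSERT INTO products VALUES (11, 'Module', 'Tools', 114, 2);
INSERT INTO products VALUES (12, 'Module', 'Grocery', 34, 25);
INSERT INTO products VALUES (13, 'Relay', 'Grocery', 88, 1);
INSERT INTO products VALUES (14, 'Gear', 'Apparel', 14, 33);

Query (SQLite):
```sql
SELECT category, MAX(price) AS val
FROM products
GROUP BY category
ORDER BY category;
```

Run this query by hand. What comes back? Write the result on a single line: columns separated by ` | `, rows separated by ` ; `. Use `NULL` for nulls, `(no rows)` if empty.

Partition products by category; compute MAX(price) within each group.
  Apparel: ids {3, 5, 6, 14} → MAX(price)=98
  Grocery: ids {2, 7, 8, 10, 12, 13} → MAX(price)=103
  Sports: ids {4} → MAX(price)=114
  Tools: ids {1, 9, 11} → MAX(price)=114

Apparel | 98 ; Grocery | 103 ; Sports | 114 ; Tools | 114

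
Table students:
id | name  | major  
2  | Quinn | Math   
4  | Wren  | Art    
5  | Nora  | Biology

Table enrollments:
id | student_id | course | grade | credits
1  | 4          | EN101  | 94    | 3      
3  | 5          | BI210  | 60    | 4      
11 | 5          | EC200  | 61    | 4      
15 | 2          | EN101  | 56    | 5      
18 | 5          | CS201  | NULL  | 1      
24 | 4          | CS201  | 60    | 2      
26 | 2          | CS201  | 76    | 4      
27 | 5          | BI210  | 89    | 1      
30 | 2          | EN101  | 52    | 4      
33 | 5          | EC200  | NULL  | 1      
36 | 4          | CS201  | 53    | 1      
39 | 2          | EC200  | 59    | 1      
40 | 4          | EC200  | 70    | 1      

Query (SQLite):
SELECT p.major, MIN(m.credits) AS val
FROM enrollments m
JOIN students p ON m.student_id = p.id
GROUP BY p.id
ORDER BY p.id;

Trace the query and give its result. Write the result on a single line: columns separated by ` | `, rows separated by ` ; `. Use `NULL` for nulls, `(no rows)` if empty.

Join each enrollments row to its students via student_id.
Group joined rows by students.id; compute MIN(m.credits) per group.
  2: ids {15, 26, 30, 39} → MIN(m.credits)=1
  4: ids {1, 24, 36, 40} → MIN(m.credits)=1
  5: ids {3, 11, 18, 27, 33} → MIN(m.credits)=1

Math | 1 ; Art | 1 ; Biology | 1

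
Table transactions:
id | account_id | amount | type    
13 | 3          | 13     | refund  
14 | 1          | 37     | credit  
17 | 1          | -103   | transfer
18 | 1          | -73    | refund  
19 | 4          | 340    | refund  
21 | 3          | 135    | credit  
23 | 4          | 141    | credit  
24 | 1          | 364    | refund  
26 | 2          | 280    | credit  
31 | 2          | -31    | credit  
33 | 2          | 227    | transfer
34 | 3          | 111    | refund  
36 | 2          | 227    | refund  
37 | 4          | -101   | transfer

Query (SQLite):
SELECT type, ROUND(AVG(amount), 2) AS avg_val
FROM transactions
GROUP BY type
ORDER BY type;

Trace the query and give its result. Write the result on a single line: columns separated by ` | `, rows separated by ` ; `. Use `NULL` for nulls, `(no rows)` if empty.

credit | 112.4 ; refund | 163.67 ; transfer | 7.67

Partition transactions by type; compute ROUND(AVG(amount), 2) within each group.
  credit: ids {14, 21, 23, 26, 31} → ROUND(AVG(amount), 2)=112.4
  refund: ids {13, 18, 19, 24, 34, 36} → ROUND(AVG(amount), 2)=163.67
  transfer: ids {17, 33, 37} → ROUND(AVG(amount), 2)=7.67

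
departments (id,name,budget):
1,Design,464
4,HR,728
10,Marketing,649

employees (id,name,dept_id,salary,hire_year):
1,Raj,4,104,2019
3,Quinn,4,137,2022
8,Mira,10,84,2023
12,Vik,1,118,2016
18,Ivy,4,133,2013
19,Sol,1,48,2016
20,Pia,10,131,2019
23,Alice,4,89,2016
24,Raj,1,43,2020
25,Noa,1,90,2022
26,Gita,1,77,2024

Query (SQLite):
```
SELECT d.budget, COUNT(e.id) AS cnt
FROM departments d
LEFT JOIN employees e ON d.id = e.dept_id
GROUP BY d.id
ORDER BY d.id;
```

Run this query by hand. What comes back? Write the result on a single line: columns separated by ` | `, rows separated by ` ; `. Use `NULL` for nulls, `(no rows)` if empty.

LEFT JOIN keeps every departments row; unmatched ones get NULL for employees columns.
Group by departments.id and compute COUNT(e.id). COUNT(col) of an all-NULL group is 0.
  1: ids {12, 19, 24, 25, 26} → COUNT(e.id)=5
  4: ids {1, 3, 18, 23} → COUNT(e.id)=4
  10: ids {8, 20} → COUNT(e.id)=2

464 | 5 ; 728 | 4 ; 649 | 2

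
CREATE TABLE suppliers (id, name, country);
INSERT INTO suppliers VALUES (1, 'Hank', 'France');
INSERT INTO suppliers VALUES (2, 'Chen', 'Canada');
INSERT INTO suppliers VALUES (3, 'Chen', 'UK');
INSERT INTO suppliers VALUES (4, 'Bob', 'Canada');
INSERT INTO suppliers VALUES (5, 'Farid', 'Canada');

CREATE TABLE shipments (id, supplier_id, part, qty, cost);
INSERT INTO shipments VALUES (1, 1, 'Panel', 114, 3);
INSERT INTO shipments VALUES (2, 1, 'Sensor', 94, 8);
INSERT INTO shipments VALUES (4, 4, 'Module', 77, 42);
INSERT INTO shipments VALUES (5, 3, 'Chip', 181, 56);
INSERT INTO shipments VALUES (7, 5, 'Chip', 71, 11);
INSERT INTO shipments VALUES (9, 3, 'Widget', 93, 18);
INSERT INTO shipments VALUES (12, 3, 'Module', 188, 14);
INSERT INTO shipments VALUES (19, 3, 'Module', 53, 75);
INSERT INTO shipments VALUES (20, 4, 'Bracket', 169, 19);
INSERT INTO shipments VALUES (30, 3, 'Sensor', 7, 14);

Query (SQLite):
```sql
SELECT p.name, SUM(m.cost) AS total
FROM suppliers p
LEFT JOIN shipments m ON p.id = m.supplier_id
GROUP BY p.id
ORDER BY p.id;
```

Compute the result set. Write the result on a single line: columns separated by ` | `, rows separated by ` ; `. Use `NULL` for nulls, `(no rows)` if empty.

Hank | 11 ; Chen | NULL ; Chen | 177 ; Bob | 61 ; Farid | 11

LEFT JOIN keeps every suppliers row; unmatched ones get NULL for shipments columns.
Group by suppliers.id and compute SUM(m.cost). SUM over an all-NULL group is NULL.
  1: ids {1, 2} → SUM(m.cost)=11
  2: ids {—} → SUM(m.cost)=NULL
  3: ids {5, 9, 12, 19, 30} → SUM(m.cost)=177
  4: ids {4, 20} → SUM(m.cost)=61
  5: ids {7} → SUM(m.cost)=11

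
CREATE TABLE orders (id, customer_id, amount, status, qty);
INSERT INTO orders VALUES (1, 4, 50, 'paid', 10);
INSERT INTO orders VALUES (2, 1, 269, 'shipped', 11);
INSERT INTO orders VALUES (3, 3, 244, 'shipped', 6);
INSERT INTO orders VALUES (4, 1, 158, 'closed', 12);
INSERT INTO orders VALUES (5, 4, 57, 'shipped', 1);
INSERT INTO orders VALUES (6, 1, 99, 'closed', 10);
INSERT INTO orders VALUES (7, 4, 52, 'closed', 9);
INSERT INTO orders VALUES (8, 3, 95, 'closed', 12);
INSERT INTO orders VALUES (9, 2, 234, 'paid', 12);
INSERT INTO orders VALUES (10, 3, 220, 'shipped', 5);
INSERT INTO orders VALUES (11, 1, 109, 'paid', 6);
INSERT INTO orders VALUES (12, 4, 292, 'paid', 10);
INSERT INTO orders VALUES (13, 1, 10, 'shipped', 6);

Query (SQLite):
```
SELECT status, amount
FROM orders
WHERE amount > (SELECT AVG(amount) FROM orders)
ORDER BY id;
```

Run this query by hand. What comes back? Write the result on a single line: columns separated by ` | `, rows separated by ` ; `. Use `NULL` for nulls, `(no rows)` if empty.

shipped | 269 ; shipped | 244 ; closed | 158 ; paid | 234 ; shipped | 220 ; paid | 292

Scalar subquery: AVG(amount) over all orders rows = 145.307692 (≈; comparison uses full precision).
Keep rows where amount > that value.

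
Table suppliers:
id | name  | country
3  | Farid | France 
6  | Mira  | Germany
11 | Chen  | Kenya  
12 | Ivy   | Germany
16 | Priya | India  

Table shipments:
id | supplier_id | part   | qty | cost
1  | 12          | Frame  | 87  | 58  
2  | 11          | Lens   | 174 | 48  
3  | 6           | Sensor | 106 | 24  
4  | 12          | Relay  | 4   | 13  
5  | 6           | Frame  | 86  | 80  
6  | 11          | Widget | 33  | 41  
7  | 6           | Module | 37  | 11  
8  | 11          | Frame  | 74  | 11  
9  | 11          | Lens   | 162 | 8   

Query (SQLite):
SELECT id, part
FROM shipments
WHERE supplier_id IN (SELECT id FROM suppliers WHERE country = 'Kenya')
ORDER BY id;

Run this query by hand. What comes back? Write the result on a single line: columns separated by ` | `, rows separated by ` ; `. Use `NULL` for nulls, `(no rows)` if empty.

Inner query: suppliers.id where country = 'Kenya'.
Outer: keep shipments rows whose supplier_id is in that set.
Inner query → {11}

2 | Lens ; 6 | Widget ; 8 | Frame ; 9 | Lens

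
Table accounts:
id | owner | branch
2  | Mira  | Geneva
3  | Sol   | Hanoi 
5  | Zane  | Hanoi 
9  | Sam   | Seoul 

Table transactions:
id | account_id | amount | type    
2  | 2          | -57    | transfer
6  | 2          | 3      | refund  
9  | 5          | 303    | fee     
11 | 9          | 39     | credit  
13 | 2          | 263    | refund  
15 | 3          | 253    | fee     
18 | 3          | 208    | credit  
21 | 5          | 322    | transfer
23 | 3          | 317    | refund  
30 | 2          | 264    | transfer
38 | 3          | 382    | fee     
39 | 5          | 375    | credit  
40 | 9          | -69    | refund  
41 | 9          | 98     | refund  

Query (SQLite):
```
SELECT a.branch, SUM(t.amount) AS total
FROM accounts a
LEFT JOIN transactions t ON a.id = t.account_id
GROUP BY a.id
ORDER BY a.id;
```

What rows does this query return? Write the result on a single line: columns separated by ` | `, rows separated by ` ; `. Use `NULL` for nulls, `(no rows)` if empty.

Geneva | 473 ; Hanoi | 1160 ; Hanoi | 1000 ; Seoul | 68

LEFT JOIN keeps every accounts row; unmatched ones get NULL for transactions columns.
Group by accounts.id and compute SUM(t.amount). SUM over an all-NULL group is NULL.
  2: ids {2, 6, 13, 30} → SUM(t.amount)=473
  3: ids {15, 18, 23, 38} → SUM(t.amount)=1160
  5: ids {9, 21, 39} → SUM(t.amount)=1000
  9: ids {11, 40, 41} → SUM(t.amount)=68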